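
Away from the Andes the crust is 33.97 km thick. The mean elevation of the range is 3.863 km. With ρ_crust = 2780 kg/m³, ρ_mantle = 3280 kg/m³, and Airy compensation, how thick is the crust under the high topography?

Root depth r = h ρ_c / (ρ_m − ρ_c) = 3.863 km × 2780 / 500 = 21.48 km.
Total thickness = T + h + r = 33.97 km + 3.863 km + 21.48 km = 59.3 km.

59.3 km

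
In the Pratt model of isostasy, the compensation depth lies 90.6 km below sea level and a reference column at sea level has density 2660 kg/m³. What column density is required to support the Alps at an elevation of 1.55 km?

2620 kg/m³

Pratt balance: ρ_ref D = ρ (D + h).
ρ = ρ_ref D/(D + h) = 2660 × 90.6 km/(90.6 km + 1.55 km) = 2620 kg/m³.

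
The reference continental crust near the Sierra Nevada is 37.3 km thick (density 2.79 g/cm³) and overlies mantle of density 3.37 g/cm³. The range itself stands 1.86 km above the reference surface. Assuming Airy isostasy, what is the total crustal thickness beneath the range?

48.1 km

Root depth r = h ρ_c / (ρ_m − ρ_c) = 1.86 km × 2.79 / 0.58 = 8.947 km.
Total thickness = T + h + r = 37.3 km + 1.86 km + 8.947 km = 48.1 km.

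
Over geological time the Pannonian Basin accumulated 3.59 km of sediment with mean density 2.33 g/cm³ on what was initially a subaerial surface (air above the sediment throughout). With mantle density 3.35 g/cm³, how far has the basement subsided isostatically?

Subaerial load: s = t ρ_sed / ρ_m = 3.59 km × 2.33/3.35 = 2.5 km.

2.5 km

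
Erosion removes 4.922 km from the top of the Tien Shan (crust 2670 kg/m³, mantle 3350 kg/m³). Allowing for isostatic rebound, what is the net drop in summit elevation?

0.999 km

Rebound u = e ρ_c/ρ_m = 4.922 km × 2670/3350 = 3.923 km.
Net surface drop = e − u = 4.922 km − 3.923 km = e (ρ_m − ρ_c)/ρ_m = 0.999 km.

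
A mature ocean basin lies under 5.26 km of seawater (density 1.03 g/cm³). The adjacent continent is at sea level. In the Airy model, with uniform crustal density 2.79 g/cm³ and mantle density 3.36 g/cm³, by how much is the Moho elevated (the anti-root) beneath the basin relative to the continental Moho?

Isostatic balance requires: replacing crust with seawater at the top is compensated by replacing crust with mantle at the base: d (ρ_c − ρ_w) = a (ρ_m − ρ_c).
a = d (ρ_c − ρ_w)/(ρ_m − ρ_c) = 5.26 km × 1.76/0.57 = 16.2 km.

16.2 km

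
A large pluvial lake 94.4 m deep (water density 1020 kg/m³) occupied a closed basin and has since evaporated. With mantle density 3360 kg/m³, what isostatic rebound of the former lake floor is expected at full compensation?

u = d ρ_w/ρ_m = 94.4 m × 1020/3360 = 28.7 m.

28.7 m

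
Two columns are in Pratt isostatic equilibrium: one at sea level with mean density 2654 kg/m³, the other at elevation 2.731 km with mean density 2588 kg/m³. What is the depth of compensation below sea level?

107 km

ρ_ref D = ρ (D + h) → D (ρ_ref − ρ) = ρ h.
D = ρ h/(ρ_ref − ρ) = 2588 × 2.731 km/(2654 − 2588) = 107 km.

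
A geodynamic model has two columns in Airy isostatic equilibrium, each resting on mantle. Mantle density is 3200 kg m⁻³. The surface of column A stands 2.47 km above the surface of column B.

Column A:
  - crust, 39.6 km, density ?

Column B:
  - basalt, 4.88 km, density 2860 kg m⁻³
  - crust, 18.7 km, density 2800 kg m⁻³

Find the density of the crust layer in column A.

Take the compensation level at the base of the deeper column (depth z_c below the surface of column A) and equate Σ ρ_i t_i down to z_c; mantle fills any gap and the z_c terms cancel.
Column A: 39.6×ρ + (z_c − 39.6)×3200
Column B: 2.47×0 + 4.88×2860 + 18.7×2800 + (z_c − 2.47 − 23.58)×3200
The z_c×3200 term appears on both sides and cancels. Collect the known terms of each column as K = Σ(ρt)_known − 3200 × (depth of known layers): K_A = 0 − 3200×39.6 = −126720; K_B = 66316.8 − 3200×(2.47 + 23.58) = −17043.2.
Balance: K_A + 39.6×ρ = K_B, so ρ = (K_B − K_A)/39.6 = 109677/39.6 = 2770 kg m⁻³.

2770 kg m⁻³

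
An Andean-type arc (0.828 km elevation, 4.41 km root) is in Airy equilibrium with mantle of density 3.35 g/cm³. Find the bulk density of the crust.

2.82 g/cm³

ρ_c h = (ρ_m − ρ_c) r → ρ_c (h + r) = ρ_m r → ρ_c = ρ_m r / (h + r).
ρ_c = 3.35 × 4.41 km / (0.828 km + 4.41 km) = 2.82 g/cm³.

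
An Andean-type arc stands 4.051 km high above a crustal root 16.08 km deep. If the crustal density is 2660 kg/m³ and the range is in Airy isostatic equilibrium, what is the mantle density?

Airy balance: ρ_c h = (ρ_m − ρ_c) r → ρ_m = ρ_c (1 + h/r).
ρ_m = 2660 × (1 + 4.051 km/16.08 km) = 3330 kg/m³.

3330 kg/m³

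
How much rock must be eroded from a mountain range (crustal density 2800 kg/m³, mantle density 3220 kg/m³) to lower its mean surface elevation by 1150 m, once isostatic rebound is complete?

8820 m

Net drop Δ = e − u = e − e ρ_c/ρ_m = e (ρ_m − ρ_c)/ρ_m.
e = Δ ρ_m/(ρ_m − ρ_c) = 1150 m × 3220/420 = 8820 m.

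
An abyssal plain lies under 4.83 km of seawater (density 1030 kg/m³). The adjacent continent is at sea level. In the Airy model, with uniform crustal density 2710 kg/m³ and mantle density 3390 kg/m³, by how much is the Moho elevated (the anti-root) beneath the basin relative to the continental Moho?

Balancing pressure at the compensation depth: replacing crust with seawater at the top is compensated by replacing crust with mantle at the base: d (ρ_c − ρ_w) = a (ρ_m − ρ_c).
a = d (ρ_c − ρ_w)/(ρ_m − ρ_c) = 4.83 km × 1680/680 = 11.9 km.

11.9 km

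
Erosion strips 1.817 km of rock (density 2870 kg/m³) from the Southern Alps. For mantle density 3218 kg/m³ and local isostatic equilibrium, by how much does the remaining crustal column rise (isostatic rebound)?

1.62 km

Unloading: uplift u = e ρ_c/ρ_m = 1.817 km × 2870/3218 = 1.62 km.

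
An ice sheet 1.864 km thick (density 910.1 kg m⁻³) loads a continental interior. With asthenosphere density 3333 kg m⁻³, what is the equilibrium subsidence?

0.509 km

Equating mass per unit area of the two columns: the ice load ρ_ice t is balanced by mantle displaced below, ρ_m s.
s = t ρ_ice / ρ_m = 1.864 km × 910.1/3333 = 0.509 km.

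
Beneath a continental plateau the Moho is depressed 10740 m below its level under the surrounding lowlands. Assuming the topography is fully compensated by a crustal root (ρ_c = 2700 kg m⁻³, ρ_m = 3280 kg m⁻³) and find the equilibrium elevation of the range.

2310 m

Isostatic balance requires: ρ_c h = (ρ_m − ρ_c) r.
h = r (ρ_m − ρ_c) / ρ_c = 10740 m × (3280 − 2700) / 2700 = 2310 m.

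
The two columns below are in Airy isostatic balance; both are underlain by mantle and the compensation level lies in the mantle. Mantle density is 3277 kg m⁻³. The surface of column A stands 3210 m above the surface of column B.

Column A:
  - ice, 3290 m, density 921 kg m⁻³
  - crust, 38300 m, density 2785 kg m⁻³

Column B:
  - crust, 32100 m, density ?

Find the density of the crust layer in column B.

Take the compensation level at the base of the deeper column (depth z_c below the surface of column A) and equate Σ ρ_i t_i down to z_c; mantle fills any gap and the z_c terms cancel.
Column A: 3290×921 + 38300×2785 + (z_c − 41590)×3277
Column B: 3210×0 + 32100×ρ + (z_c − 3210 − 32100)×3277
The z_c×3277 term appears on both sides and cancels. Collect the known terms of each column as K = Σ(ρt)_known − 3277 × (depth of known layers): K_A = 109695590 − 3277×41590 = −26594840; K_B = 0 − 3277×(3210 + 32100) = −115710870.
Balance: K_A = K_B + 32100×ρ, so ρ = (K_A − K_B)/32100 = 89116000/32100 = 2780 kg m⁻³.

2780 kg m⁻³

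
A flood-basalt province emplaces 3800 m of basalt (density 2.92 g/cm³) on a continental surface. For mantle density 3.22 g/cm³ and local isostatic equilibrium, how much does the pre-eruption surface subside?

3450 m

Subaerial loading: s = t ρ_load / ρ_m.
s = 3800 m × 2.92/3.22 = 3450 m.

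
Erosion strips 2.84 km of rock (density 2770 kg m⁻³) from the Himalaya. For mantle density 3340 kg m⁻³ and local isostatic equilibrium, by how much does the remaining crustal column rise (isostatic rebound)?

Unloading: uplift u = e ρ_c/ρ_m = 2.84 km × 2770/3340 = 2.36 km.

2.36 km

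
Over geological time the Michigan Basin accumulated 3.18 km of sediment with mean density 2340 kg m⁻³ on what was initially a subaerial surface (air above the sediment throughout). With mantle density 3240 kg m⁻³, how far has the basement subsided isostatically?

Subaerial load: s = t ρ_sed / ρ_m = 3.18 km × 2340/3240 = 2.3 km.

2.3 km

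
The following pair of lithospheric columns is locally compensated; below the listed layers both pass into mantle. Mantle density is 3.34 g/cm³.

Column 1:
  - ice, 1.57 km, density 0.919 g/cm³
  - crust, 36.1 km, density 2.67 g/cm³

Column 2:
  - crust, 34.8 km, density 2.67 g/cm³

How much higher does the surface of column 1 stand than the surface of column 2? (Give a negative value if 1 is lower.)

1.4 km

For any compensation level in the mantle, the mantle terms cancel and isostasy reduces to e = (Σt_1 − Σt_2) − (Σ(ρt)_1 − Σ(ρt)_2) / ρ_m.
Σt_1 = 37.67 km; Σt_2 = 34.8 km; Σ(ρt)_1 = 97.82983; Σ(ρt)_2 = 92.916 (in km·g/cm³).
e = (37.67 − 34.8) − (97.82983 − 92.916) / 3.34 = 1.4 km.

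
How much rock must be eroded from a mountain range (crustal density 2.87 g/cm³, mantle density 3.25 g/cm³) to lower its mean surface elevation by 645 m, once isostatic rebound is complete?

Net drop Δ = e − u = e − e ρ_c/ρ_m = e (ρ_m − ρ_c)/ρ_m.
e = Δ ρ_m/(ρ_m − ρ_c) = 645 m × 3.25/0.38 = 5520 m.

5520 m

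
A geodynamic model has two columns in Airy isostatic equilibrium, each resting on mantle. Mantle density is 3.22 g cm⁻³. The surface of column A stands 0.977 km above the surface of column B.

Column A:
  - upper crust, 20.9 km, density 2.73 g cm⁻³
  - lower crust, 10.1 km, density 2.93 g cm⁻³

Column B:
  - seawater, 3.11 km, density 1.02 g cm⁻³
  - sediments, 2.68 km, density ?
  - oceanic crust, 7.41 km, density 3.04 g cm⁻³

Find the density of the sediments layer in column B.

2.53 g cm⁻³

Take the compensation level at the base of the deeper column (depth z_c below the surface of column A) and equate Σ ρ_i t_i down to z_c; mantle fills any gap and the z_c terms cancel.
Column A: 20.9×2.73 + 10.1×2.93 + (z_c − 31)×3.22
Column B: 0.977×0 + 3.11×1.02 + 2.68×ρ + 7.41×3.04 + (z_c − 0.977 − 13.2)×3.22
The z_c×3.22 term appears on both sides and cancels. Collect the known terms of each column as K = Σ(ρt)_known − 3.22 × (depth of known layers): K_A = 86.65 − 3.22×31 = −13.17; K_B = 25.6986 − 3.22×(0.977 + 13.2) = −19.95134.
Balance: K_A = K_B + 2.68×ρ, so ρ = (K_A − K_B)/2.68 = 6.78134/2.68 = 2.53 g cm⁻³.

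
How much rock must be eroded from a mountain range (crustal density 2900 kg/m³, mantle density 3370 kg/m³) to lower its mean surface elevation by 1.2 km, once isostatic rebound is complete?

Net drop Δ = e − u = e − e ρ_c/ρ_m = e (ρ_m − ρ_c)/ρ_m.
e = Δ ρ_m/(ρ_m − ρ_c) = 1.2 km × 3370/470 = 8.6 km.

8.6 km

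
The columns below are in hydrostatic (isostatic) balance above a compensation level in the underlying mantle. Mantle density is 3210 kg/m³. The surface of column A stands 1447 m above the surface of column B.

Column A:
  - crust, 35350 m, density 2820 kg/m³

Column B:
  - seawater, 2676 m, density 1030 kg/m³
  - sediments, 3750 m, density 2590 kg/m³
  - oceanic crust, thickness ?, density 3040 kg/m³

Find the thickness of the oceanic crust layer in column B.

Take the compensation level at the base of the deeper column (depth z_c below the surface of column A) and equate Σ ρ_i t_i down to z_c; mantle fills any gap and the z_c terms cancel.
Column A: 35350×2820 + (z_c − 35350)×3210
Column B: 1447×0 + 2676×1030 + 3750×2590 + x×3040 + (z_c − 1447 − 6426 − x)×3210
The z_c×3210 term appears on both sides and cancels. Collect the known terms of each column as K = Σ(ρt)_known − 3210 × (depth of known layers): K_A = 99687000 − 3210×35350 = −13786500; K_B = 12468780 − 3210×(1447 + 6426) = −12803550.
Balance: K_A = K_B − x×(3210 − 3040), so x = (K_B − K_A)/(3210 − 3040) = 982950/170 = 5780 m.

5780 m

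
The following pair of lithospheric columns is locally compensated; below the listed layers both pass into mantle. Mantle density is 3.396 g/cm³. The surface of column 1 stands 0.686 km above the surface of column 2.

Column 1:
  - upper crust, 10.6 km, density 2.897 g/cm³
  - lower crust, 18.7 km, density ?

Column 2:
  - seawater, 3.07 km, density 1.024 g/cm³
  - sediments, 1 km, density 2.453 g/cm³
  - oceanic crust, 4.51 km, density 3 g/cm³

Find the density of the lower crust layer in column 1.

Take the compensation level at the base of the deeper column (depth z_c below the surface of column 1) and equate Σ ρ_i t_i down to z_c; mantle fills any gap and the z_c terms cancel.
Column 1: 10.6×2.897 + 18.7×ρ + (z_c − 29.3)×3.396
Column 2: 0.686×0 + 3.07×1.024 + 1×2.453 + 4.51×3 + (z_c − 0.686 − 8.58)×3.396
The z_c×3.396 term appears on both sides and cancels. Collect the known terms of each column as K = Σ(ρt)_known − 3.396 × (depth of known layers): K_1 = 30.7082 − 3.396×29.3 = −68.7946; K_2 = 19.12668 − 3.396×(0.686 + 8.58) = −12.340656.
Balance: K_1 + 18.7×ρ = K_2, so ρ = (K_2 − K_1)/18.7 = 56.4539/18.7 = 3.02 g/cm³.

3.02 g/cm³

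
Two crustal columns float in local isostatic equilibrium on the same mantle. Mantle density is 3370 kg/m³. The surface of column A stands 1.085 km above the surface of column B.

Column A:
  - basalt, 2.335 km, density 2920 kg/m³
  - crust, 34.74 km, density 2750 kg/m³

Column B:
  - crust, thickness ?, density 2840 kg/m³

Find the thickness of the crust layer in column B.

Take the compensation level at the base of the deeper column (depth z_c below the surface of column A) and equate Σ ρ_i t_i down to z_c; mantle fills any gap and the z_c terms cancel.
Column A: 2.335×2920 + 34.74×2750 + (z_c − 37.075)×3370
Column B: 1.085×0 + x×2840 + (z_c − 1.085 − 0 − x)×3370
The z_c×3370 term appears on both sides and cancels. Collect the known terms of each column as K = Σ(ρt)_known − 3370 × (depth of known layers): K_A = 102353.2 − 3370×37.075 = −22589.55; K_B = 0 − 3370×(1.085 + 0) = −3656.45.
Balance: K_A = K_B − x×(3370 − 2840), so x = (K_B − K_A)/(3370 − 2840) = 18933.1/530 = 35.7 km.

35.7 km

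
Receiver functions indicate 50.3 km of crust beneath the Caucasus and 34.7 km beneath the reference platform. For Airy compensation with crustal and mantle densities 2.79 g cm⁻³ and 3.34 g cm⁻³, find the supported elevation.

2.57 km

Excess crust Δ = 50.3 km − 34.7 km = 15.6 km, split between elevation h and root r with h + r = Δ.
Airy balance ρ_c h = (ρ_m − ρ_c) r gives r = h ρ_c/(ρ_m − ρ_c), so h (1 + ρ_c/(ρ_m − ρ_c)) = Δ, i.e. h = Δ (ρ_m − ρ_c)/ρ_m.
h = 15.6 km × 0.55/3.34 = 2.57 km.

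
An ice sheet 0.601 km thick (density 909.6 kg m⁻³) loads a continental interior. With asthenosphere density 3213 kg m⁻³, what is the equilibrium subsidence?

By Archimedes' principle applied to the lithosphere: the ice load ρ_ice t is balanced by mantle displaced below, ρ_m s.
s = t ρ_ice / ρ_m = 0.601 km × 909.6/3213 = 0.17 km.

0.17 km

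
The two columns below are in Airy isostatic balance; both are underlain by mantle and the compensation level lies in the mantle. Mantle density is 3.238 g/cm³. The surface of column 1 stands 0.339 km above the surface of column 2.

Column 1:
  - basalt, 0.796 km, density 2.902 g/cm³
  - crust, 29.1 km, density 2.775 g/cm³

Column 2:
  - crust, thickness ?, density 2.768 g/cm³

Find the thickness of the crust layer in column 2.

Take the compensation level at the base of the deeper column (depth z_c below the surface of column 1) and equate Σ ρ_i t_i down to z_c; mantle fills any gap and the z_c terms cancel.
Column 1: 0.796×2.902 + 29.1×2.775 + (z_c − 29.896)×3.238
Column 2: 0.339×0 + x×2.768 + (z_c − 0.339 − 0 − x)×3.238
The z_c×3.238 term appears on both sides and cancels. Collect the known terms of each column as K = Σ(ρt)_known − 3.238 × (depth of known layers): K_1 = 83.062492 − 3.238×29.896 = −13.740756; K_2 = 0 − 3.238×(0.339 + 0) = −1.097682.
Balance: K_1 = K_2 − x×(3.238 − 2.768), so x = (K_2 − K_1)/(3.238 − 2.768) = 12.6431/0.47 = 26.9 km.

26.9 km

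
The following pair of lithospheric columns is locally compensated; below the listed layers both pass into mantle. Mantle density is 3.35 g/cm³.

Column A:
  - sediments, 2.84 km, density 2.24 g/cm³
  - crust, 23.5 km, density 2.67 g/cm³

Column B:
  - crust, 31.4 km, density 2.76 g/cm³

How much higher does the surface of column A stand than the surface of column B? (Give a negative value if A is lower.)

For any compensation level in the mantle, the mantle terms cancel and isostasy reduces to e = (Σt_A − Σt_B) − (Σ(ρt)_A − Σ(ρt)_B) / ρ_m.
Σt_A = 26.34 km; Σt_B = 31.4 km; Σ(ρt)_A = 69.1066; Σ(ρt)_B = 86.664 (in km·g/cm³).
e = (26.34 − 31.4) − (69.1066 − 86.664) / 3.35 = 0.181 km.

0.181 km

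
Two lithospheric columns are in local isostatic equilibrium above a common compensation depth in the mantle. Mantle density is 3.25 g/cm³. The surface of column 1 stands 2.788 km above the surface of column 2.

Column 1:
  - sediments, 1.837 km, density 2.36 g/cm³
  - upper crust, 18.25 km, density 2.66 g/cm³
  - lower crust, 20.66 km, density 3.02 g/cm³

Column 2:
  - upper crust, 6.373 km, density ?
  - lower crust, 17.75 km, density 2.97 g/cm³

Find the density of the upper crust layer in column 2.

Take the compensation level at the base of the deeper column (depth z_c below the surface of column 1) and equate Σ ρ_i t_i down to z_c; mantle fills any gap and the z_c terms cancel.
Column 1: 1.837×2.36 + 18.25×2.66 + 20.66×3.02 + (z_c − 40.747)×3.25
Column 2: 2.788×0 + 6.373×ρ + 17.75×2.97 + (z_c − 2.788 − 24.123)×3.25
The z_c×3.25 term appears on both sides and cancels. Collect the known terms of each column as K = Σ(ρt)_known − 3.25 × (depth of known layers): K_1 = 115.27352 − 3.25×40.747 = −17.15423; K_2 = 52.7175 − 3.25×(2.788 + 24.123) = −34.74325.
Balance: K_1 = K_2 + 6.373×ρ, so ρ = (K_1 − K_2)/6.373 = 17.589/6.373 = 2.76 g/cm³.

2.76 g/cm³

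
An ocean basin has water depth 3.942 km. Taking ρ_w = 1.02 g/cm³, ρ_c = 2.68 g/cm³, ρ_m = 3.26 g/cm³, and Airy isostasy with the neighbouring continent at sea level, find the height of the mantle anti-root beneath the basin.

11.3 km

For local isostatic compensation: replacing crust with seawater at the top is compensated by replacing crust with mantle at the base: d (ρ_c − ρ_w) = a (ρ_m − ρ_c).
a = d (ρ_c − ρ_w)/(ρ_m − ρ_c) = 3.942 km × 1.66/0.58 = 11.3 km.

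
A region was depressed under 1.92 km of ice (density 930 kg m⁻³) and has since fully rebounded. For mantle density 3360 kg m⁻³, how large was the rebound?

0.531 km

Removing the load lets mantle flow back in; uplift u satisfies ρ_ice t = ρ_m u.
u = t ρ_ice/ρ_m = 1.92 km × 930/3360 = 0.531 km.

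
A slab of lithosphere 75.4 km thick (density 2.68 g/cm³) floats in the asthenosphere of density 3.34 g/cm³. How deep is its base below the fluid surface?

Draft d = t ρ_obj/ρ_fluid = 75.4 km × 2.68/3.34 = 60.5 km.

60.5 km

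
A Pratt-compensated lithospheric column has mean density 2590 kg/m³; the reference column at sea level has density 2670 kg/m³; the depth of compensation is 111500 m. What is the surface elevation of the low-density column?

3440 m

ρ_ref D = ρ (D + h) → h = D (ρ_ref − ρ)/ρ.
h = 111500 m × (2670 − 2590)/2590 = 3440 m.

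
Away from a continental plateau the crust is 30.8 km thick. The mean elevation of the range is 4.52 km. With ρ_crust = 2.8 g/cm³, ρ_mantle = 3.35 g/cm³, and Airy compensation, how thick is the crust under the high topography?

58.3 km

Root depth r = h ρ_c / (ρ_m − ρ_c) = 4.52 km × 2.8 / 0.55 = 23.01 km.
Total thickness = T + h + r = 30.8 km + 4.52 km + 23.01 km = 58.3 km.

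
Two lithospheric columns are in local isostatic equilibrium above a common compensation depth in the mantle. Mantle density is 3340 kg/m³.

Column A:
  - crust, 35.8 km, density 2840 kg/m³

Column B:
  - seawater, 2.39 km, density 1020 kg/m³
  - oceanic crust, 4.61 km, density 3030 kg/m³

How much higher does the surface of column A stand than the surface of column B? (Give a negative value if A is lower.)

For any compensation level in the mantle, the mantle terms cancel and isostasy reduces to e = (Σt_A − Σt_B) − (Σ(ρt)_A − Σ(ρt)_B) / ρ_m.
Σt_A = 35.8 km; Σt_B = 7 km; Σ(ρt)_A = 101672; Σ(ρt)_B = 16406.1 (in km·kg/m³).
e = (35.8 − 7) − (101672 − 16406.1) / 3340 = 3.27 km.

3.27 km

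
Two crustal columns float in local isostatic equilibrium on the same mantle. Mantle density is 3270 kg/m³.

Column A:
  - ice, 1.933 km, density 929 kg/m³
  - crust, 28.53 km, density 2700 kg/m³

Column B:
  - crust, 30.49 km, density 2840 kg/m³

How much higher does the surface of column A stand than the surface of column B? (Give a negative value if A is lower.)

2.35 km

For any compensation level in the mantle, the mantle terms cancel and isostasy reduces to e = (Σt_A − Σt_B) − (Σ(ρt)_A − Σ(ρt)_B) / ρ_m.
Σt_A = 30.463 km; Σt_B = 30.49 km; Σ(ρt)_A = 78826.757; Σ(ρt)_B = 86591.6 (in km·kg/m³).
e = (30.463 − 30.49) − (78826.757 − 86591.6) / 3270 = 2.35 km.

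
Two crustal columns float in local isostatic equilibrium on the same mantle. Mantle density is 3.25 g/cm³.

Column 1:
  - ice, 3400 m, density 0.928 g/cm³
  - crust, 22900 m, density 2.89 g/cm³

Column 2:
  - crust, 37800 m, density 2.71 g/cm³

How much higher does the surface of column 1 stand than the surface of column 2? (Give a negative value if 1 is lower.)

−1310 m

For any compensation level in the mantle, the mantle terms cancel and isostasy reduces to e = (Σt_1 − Σt_2) − (Σ(ρt)_1 − Σ(ρt)_2) / ρ_m.
Σt_1 = 26300 m; Σt_2 = 37800 m; Σ(ρt)_1 = 69336.2; Σ(ρt)_2 = 102438 (in m·g/cm³).
e = (26300 − 37800) − (69336.2 − 102438) / 3.25 = −1310 m.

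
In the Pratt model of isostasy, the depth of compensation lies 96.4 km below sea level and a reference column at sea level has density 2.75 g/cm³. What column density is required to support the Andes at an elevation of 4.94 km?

2.62 g/cm³

Pratt balance: ρ_ref D = ρ (D + h).
ρ = ρ_ref D/(D + h) = 2.75 × 96.4 km/(96.4 km + 4.94 km) = 2.62 g/cm³.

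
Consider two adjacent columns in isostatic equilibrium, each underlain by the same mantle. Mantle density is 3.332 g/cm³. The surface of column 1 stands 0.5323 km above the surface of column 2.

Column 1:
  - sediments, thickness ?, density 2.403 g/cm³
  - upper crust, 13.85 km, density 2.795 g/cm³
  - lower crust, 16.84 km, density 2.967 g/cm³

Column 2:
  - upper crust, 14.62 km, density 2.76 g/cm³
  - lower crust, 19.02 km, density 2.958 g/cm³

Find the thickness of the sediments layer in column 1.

3.95 km

Take the compensation level at the base of the deeper column (depth z_c below the surface of column 1) and equate Σ ρ_i t_i down to z_c; mantle fills any gap and the z_c terms cancel.
Column 1: x×2.403 + 13.85×2.795 + 16.84×2.967 + (z_c − 30.69 − x)×3.332
Column 2: 0.5323×0 + 14.62×2.76 + 19.02×2.958 + (z_c − 0.5323 − 33.64)×3.332
The z_c×3.332 term appears on both sides and cancels. Collect the known terms of each column as K = Σ(ρt)_known − 3.332 × (depth of known layers): K_1 = 88.67503 − 3.332×30.69 = −13.58405; K_2 = 96.61236 − 3.332×(0.5323 + 33.64) = −17.2497436.
Balance: K_1 − x×(3.332 − 2.403) = K_2, so x = (K_1 − K_2)/(3.332 − 2.403) = 3.66569/0.929 = 3.95 km.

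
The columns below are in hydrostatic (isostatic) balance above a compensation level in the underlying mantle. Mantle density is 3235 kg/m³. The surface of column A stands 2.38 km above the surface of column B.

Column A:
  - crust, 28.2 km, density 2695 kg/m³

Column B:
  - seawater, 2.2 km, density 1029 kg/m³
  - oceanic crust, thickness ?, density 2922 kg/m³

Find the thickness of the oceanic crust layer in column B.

Take the compensation level at the base of the deeper column (depth z_c below the surface of column A) and equate Σ ρ_i t_i down to z_c; mantle fills any gap and the z_c terms cancel.
Column A: 28.2×2695 + (z_c − 28.2)×3235
Column B: 2.38×0 + 2.2×1029 + x×2922 + (z_c − 2.38 − 2.2 − x)×3235
The z_c×3235 term appears on both sides and cancels. Collect the known terms of each column as K = Σ(ρt)_known − 3235 × (depth of known layers): K_A = 75999 − 3235×28.2 = −15228; K_B = 2263.8 − 3235×(2.38 + 2.2) = −12552.5.
Balance: K_A = K_B − x×(3235 − 2922), so x = (K_B − K_A)/(3235 − 2922) = 2675.5/313 = 8.55 km.

8.55 km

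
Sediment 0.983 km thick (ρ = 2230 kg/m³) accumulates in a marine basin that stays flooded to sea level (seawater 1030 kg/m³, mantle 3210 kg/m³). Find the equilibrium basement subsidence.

Submarine loading: the sediment displaces seawater, and the subsidence is in turn flooded, so s (ρ_m − ρ_w) = t (ρ_sed − ρ_w).
s = 0.983 km × (2230 − 1030) / (3210 − 1030) = 0.541 km.

0.541 km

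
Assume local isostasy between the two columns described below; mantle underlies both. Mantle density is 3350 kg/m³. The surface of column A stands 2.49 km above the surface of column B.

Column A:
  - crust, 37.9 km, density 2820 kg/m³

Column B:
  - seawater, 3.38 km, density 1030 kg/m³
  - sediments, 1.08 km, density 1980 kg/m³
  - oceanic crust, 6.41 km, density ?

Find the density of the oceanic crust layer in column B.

Take the compensation level at the base of the deeper column (depth z_c below the surface of column A) and equate Σ ρ_i t_i down to z_c; mantle fills any gap and the z_c terms cancel.
Column A: 37.9×2820 + (z_c − 37.9)×3350
Column B: 2.49×0 + 3.38×1030 + 1.08×1980 + 6.41×ρ + (z_c − 2.49 − 10.87)×3350
The z_c×3350 term appears on both sides and cancels. Collect the known terms of each column as K = Σ(ρt)_known − 3350 × (depth of known layers): K_A = 106878 − 3350×37.9 = −20087; K_B = 5619.8 − 3350×(2.49 + 10.87) = −39136.2.
Balance: K_A = K_B + 6.41×ρ, so ρ = (K_A − K_B)/6.41 = 19049.2/6.41 = 2970 kg/m³.

2970 kg/m³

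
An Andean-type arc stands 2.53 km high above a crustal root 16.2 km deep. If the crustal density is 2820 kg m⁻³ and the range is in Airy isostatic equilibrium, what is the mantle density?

3260 kg m⁻³

Airy balance: ρ_c h = (ρ_m − ρ_c) r → ρ_m = ρ_c (1 + h/r).
ρ_m = 2820 × (1 + 2.53 km/16.2 km) = 3260 kg m⁻³.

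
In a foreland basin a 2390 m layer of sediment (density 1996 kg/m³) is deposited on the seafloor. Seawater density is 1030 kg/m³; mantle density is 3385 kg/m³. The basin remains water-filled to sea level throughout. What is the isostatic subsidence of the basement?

980 m

Submarine loading: the sediment displaces seawater, and the subsidence is in turn flooded, so s (ρ_m − ρ_w) = t (ρ_sed − ρ_w).
s = 2390 m × (1996 − 1030) / (3385 − 1030) = 980 m.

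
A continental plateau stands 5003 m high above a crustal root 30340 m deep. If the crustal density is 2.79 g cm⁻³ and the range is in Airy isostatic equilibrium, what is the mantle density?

3.25 g cm⁻³

Airy balance: ρ_c h = (ρ_m − ρ_c) r → ρ_m = ρ_c (1 + h/r).
ρ_m = 2.79 × (1 + 5003 m/30340 m) = 3.25 g cm⁻³.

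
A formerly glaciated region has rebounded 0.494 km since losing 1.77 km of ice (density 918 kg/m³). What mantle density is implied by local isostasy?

3290 kg/m³

ρ_m = ρ_ice t / u = 918 × 1.77 km/0.494 km = 3290 kg/m³.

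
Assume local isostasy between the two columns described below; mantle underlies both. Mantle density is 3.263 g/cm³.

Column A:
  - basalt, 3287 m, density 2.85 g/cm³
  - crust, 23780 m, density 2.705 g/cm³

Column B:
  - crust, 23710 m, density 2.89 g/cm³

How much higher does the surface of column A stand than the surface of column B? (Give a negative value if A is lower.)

For any compensation level in the mantle, the mantle terms cancel and isostasy reduces to e = (Σt_A − Σt_B) − (Σ(ρt)_A − Σ(ρt)_B) / ρ_m.
Σt_A = 27067 m; Σt_B = 23710 m; Σ(ρt)_A = 73692.85; Σ(ρt)_B = 68521.9 (in m·g/cm³).
e = (27067 − 23710) − (73692.85 − 68521.9) / 3.263 = 1770 m.

1770 m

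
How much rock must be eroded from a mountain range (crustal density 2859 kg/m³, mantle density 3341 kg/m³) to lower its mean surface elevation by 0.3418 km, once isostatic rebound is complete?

2.37 km

Net drop Δ = e − u = e − e ρ_c/ρ_m = e (ρ_m − ρ_c)/ρ_m.
e = Δ ρ_m/(ρ_m − ρ_c) = 0.3418 km × 3341/482 = 2.37 km.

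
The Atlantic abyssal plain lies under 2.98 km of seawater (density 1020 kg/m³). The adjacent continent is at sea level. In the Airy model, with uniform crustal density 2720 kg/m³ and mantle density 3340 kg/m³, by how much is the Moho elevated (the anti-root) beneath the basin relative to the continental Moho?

Balancing pressure at the compensation depth: replacing crust with seawater at the top is compensated by replacing crust with mantle at the base: d (ρ_c − ρ_w) = a (ρ_m − ρ_c).
a = d (ρ_c − ρ_w)/(ρ_m − ρ_c) = 2.98 km × 1700/620 = 8.17 km.

8.17 km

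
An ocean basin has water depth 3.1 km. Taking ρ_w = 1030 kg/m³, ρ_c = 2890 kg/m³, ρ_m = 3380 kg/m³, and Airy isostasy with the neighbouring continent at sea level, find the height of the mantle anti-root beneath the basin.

11.8 km

By Archimedes' principle applied to the lithosphere: replacing crust with seawater at the top is compensated by replacing crust with mantle at the base: d (ρ_c − ρ_w) = a (ρ_m − ρ_c).
a = d (ρ_c − ρ_w)/(ρ_m − ρ_c) = 3.1 km × 1860/490 = 11.8 km.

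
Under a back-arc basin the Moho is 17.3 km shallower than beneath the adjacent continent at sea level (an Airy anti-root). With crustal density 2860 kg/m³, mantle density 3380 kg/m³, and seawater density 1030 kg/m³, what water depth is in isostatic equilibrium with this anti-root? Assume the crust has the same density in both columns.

Replacing a thickness d of crust by seawater at the top must be balanced by replacing crust with mantle at the base: d (ρ_c − ρ_w) = a (ρ_m − ρ_c).
d = a (ρ_m − ρ_c)/(ρ_c − ρ_w) = 17.3 km × 520/1830 = 4.92 km.

4.92 km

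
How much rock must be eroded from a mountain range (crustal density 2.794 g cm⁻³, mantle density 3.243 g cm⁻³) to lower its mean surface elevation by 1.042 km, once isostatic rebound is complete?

7.53 km

Net drop Δ = e − u = e − e ρ_c/ρ_m = e (ρ_m − ρ_c)/ρ_m.
e = Δ ρ_m/(ρ_m − ρ_c) = 1.042 km × 3.243/0.449 = 7.53 km.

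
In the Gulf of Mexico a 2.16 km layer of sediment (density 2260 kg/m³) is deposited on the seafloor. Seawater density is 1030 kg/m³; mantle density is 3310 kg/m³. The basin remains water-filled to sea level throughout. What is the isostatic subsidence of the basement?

1.17 km

Submarine loading: the sediment displaces seawater, and the subsidence is in turn flooded, so s (ρ_m − ρ_w) = t (ρ_sed − ρ_w).
s = 2.16 km × (2260 − 1030) / (3310 − 1030) = 1.17 km.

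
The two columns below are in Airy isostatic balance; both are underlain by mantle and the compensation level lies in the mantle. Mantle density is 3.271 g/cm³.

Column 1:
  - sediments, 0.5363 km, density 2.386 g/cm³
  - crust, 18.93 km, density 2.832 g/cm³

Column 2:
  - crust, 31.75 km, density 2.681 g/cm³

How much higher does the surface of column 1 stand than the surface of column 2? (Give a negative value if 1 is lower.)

−3.04 km

For any compensation level in the mantle, the mantle terms cancel and isostasy reduces to e = (Σt_1 − Σt_2) − (Σ(ρt)_1 − Σ(ρt)_2) / ρ_m.
Σt_1 = 19.4663 km; Σt_2 = 31.75 km; Σ(ρt)_1 = 54.8893718; Σ(ρt)_2 = 85.12175 (in km·g/cm³).
e = (19.4663 − 31.75) − (54.8893718 − 85.12175) / 3.271 = −3.04 km.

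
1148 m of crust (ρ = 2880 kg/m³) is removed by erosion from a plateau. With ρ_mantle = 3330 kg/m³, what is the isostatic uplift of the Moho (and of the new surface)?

Unloading: uplift u = e ρ_c/ρ_m = 1148 m × 2880/3330 = 993 m.

993 m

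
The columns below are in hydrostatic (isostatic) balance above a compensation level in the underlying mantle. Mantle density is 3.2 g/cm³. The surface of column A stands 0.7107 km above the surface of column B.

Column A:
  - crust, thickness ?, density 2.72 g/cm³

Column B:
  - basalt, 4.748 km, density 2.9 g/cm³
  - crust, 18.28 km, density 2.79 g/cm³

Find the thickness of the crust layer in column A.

23.3 km

Take the compensation level at the base of the deeper column (depth z_c below the surface of column A) and equate Σ ρ_i t_i down to z_c; mantle fills any gap and the z_c terms cancel.
Column A: x×2.72 + (z_c − 0 − x)×3.2
Column B: 0.7107×0 + 4.748×2.9 + 18.28×2.79 + (z_c − 0.7107 − 23.028)×3.2
The z_c×3.2 term appears on both sides and cancels. Collect the known terms of each column as K = Σ(ρt)_known − 3.2 × (depth of known layers): K_A = 0 − 3.2×0 = 0; K_B = 64.7704 − 3.2×(0.7107 + 23.028) = −11.19344.
Balance: K_A − x×(3.2 − 2.72) = K_B, so x = (K_A − K_B)/(3.2 − 2.72) = 11.1934/0.48 = 23.3 km.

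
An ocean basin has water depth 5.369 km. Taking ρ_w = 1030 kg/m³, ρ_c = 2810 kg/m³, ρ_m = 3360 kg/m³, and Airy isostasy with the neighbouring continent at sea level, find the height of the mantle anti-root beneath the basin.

17.4 km

For local isostatic compensation: replacing crust with seawater at the top is compensated by replacing crust with mantle at the base: d (ρ_c − ρ_w) = a (ρ_m − ρ_c).
a = d (ρ_c − ρ_w)/(ρ_m − ρ_c) = 5.369 km × 1780/550 = 17.4 km.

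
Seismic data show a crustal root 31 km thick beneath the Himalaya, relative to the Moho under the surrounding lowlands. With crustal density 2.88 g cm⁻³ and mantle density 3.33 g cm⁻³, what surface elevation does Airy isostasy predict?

4.84 km

By Archimedes' principle applied to the lithosphere: ρ_c h = (ρ_m − ρ_c) r.
h = r (ρ_m − ρ_c) / ρ_c = 31 km × (3.33 − 2.88) / 2.88 = 4.84 km.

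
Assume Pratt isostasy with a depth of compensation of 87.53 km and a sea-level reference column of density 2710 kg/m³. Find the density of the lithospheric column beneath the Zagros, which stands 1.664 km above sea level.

2660 kg/m³

Pratt balance: ρ_ref D = ρ (D + h).
ρ = ρ_ref D/(D + h) = 2710 × 87.53 km/(87.53 km + 1.664 km) = 2660 kg/m³.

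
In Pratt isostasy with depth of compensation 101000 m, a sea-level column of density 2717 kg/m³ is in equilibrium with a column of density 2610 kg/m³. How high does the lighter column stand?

4140 m

ρ_ref D = ρ (D + h) → h = D (ρ_ref − ρ)/ρ.
h = 101000 m × (2717 − 2610)/2610 = 4140 m.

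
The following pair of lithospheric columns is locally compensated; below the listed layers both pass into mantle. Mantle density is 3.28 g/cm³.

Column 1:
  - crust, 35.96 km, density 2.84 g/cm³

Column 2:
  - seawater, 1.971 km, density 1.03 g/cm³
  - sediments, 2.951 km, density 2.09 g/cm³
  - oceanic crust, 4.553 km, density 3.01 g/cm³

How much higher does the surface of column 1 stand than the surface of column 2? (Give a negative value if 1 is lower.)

2.03 km

For any compensation level in the mantle, the mantle terms cancel and isostasy reduces to e = (Σt_1 − Σt_2) − (Σ(ρt)_1 − Σ(ρt)_2) / ρ_m.
Σt_1 = 35.96 km; Σt_2 = 9.475 km; Σ(ρt)_1 = 102.1264; Σ(ρt)_2 = 21.90225 (in km·g/cm³).
e = (35.96 − 9.475) − (102.1264 − 21.90225) / 3.28 = 2.03 km.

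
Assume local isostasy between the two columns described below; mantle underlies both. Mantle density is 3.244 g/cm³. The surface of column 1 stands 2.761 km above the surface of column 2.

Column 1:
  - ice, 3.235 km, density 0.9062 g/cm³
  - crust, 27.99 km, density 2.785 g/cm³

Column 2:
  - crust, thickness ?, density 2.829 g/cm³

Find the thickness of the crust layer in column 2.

27.6 km

Take the compensation level at the base of the deeper column (depth z_c below the surface of column 1) and equate Σ ρ_i t_i down to z_c; mantle fills any gap and the z_c terms cancel.
Column 1: 3.235×0.9062 + 27.99×2.785 + (z_c − 31.225)×3.244
Column 2: 2.761×0 + x×2.829 + (z_c − 2.761 − 0 − x)×3.244
The z_c×3.244 term appears on both sides and cancels. Collect the known terms of each column as K = Σ(ρt)_known − 3.244 × (depth of known layers): K_1 = 80.883707 − 3.244×31.225 = −20.410193; K_2 = 0 − 3.244×(2.761 + 0) = −8.956684.
Balance: K_1 = K_2 − x×(3.244 − 2.829), so x = (K_2 − K_1)/(3.244 − 2.829) = 11.4535/0.415 = 27.6 km.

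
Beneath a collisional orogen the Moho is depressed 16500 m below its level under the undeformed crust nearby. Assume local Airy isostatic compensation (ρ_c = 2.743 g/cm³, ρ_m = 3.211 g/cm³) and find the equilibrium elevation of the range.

Equating mass per unit area of the two columns: ρ_c h = (ρ_m − ρ_c) r.
h = r (ρ_m − ρ_c) / ρ_c = 16500 m × (3.211 − 2.743) / 2.743 = 2820 m.

2820 m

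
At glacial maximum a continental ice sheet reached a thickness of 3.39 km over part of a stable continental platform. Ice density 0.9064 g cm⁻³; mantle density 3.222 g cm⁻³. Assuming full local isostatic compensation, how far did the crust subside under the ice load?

0.954 km

Equating mass per unit area of the two columns: the ice load ρ_ice t is balanced by mantle displaced below, ρ_m s.
s = t ρ_ice / ρ_m = 3.39 km × 0.9064/3.222 = 0.954 km.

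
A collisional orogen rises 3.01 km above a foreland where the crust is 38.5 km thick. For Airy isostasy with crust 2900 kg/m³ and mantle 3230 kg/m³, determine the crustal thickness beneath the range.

Root depth r = h ρ_c / (ρ_m − ρ_c) = 3.01 km × 2900 / 330 = 26.45 km.
Total thickness = T + h + r = 38.5 km + 3.01 km + 26.45 km = 68 km.

68 km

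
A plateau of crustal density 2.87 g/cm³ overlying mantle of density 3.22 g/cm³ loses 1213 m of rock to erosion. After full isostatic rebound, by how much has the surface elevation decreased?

Rebound u = e ρ_c/ρ_m = 1213 m × 2.87/3.22 = 1081 m.
Net surface drop = e − u = 1213 m − 1081 m = e (ρ_m − ρ_c)/ρ_m = 132 m.

132 m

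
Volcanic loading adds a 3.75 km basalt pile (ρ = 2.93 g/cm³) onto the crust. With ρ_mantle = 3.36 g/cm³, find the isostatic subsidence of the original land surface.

Subaerial loading: s = t ρ_load / ρ_m.
s = 3.75 km × 2.93/3.36 = 3.27 km.

3.27 km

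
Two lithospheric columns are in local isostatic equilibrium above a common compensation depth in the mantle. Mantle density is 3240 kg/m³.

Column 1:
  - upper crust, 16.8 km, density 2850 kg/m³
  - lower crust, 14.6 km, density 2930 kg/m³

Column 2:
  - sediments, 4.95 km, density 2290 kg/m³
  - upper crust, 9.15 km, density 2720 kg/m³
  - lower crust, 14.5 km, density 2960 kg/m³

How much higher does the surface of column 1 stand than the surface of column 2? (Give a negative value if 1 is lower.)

For any compensation level in the mantle, the mantle terms cancel and isostasy reduces to e = (Σt_1 − Σt_2) − (Σ(ρt)_1 − Σ(ρt)_2) / ρ_m.
Σt_1 = 31.4 km; Σt_2 = 28.6 km; Σ(ρt)_1 = 90658; Σ(ρt)_2 = 79143.5 (in km·kg/m³).
e = (31.4 − 28.6) − (90658 − 79143.5) / 3240 = −0.754 km.

−0.754 km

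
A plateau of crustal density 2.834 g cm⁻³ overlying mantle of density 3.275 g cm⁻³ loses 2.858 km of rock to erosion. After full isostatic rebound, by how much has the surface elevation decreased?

Rebound u = e ρ_c/ρ_m = 2.858 km × 2.834/3.275 = 2.473 km.
Net surface drop = e − u = 2.858 km − 2.473 km = e (ρ_m − ρ_c)/ρ_m = 0.385 km.

0.385 km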